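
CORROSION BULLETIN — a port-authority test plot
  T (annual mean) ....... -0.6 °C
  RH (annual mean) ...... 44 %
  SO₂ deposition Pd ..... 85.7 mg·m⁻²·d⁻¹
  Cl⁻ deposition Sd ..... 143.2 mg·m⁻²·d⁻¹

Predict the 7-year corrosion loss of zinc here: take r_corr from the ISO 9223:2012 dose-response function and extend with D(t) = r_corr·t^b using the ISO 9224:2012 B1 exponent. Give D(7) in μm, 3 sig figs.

D(7) = 4.20 μm

zinc: T≤10 °C ⇒ hinge +0.038·(-0.6−10) = -0.4028
  sulphur-dioxide contribution → 0.4626 μm/a
  chloride contribution → 0.4005 μm/a
  ⇒ r_corr(zinc) = 0.8631 μm/a
Long-term exponent b (ISO 9224 Table 2, B1) = 0.813
  D(7) = 0.8631 × 7^0.813 = 0.8631 × 4.865 = 4.199 μm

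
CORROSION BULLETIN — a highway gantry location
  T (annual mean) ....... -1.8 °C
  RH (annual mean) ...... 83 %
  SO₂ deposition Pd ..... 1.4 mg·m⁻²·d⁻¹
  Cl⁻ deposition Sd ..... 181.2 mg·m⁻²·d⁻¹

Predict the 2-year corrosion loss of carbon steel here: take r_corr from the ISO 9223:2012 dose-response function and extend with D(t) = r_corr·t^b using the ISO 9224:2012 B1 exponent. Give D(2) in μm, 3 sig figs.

D(2) = 55.7 μm

carbon steel: T≤10 °C ⇒ hinge +0.150·(-1.8−10) = -1.7700
  sulphur-dioxide contribution → 1.889 μm/a
  chloride contribution → 36.89 μm/a
  total first-year rate 38.78 μm/a
ISO 9224: D(t) = r_corr · t^b with b = 0.523 (carbon steel, B1)
  D(2) = 38.78 × 2^0.523 = 38.78 × 1.437 = 55.72 μm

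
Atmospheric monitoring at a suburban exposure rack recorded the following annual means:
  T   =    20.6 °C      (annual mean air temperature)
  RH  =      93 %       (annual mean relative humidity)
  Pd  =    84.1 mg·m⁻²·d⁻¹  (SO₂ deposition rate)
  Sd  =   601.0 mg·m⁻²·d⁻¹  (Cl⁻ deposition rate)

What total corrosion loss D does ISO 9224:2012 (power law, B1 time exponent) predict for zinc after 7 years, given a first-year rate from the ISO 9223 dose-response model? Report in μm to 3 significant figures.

D(7) = 54.6 μm

zinc: temperature factor f = -0.071·(10.6) = -0.7526
  sulphur-dioxide contribution → 3.08 μm/a
  chloride contribution → 8.139 μm/a
  ⇒ r_corr(zinc) = 11.22 μm/a
Long-term exponent b (ISO 9224 Table 2, B1) = 0.813
  D(7) = 11.22 × 7^0.813 = 11.22 × 4.865 = 54.58 μm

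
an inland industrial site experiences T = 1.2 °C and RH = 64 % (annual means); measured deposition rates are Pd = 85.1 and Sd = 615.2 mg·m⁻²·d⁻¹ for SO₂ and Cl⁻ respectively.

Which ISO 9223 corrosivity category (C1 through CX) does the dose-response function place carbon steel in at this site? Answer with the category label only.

carbon steel: temperature factor f = +0.150·(-8.8) = -1.3200
  Pd branch = 1.77·Pd^0.52·e^(0.02·RH+f) = 17.15 μm/a
  Cl⁻ term: 0.102·615.2^0.62·exp(0.033·64+0.04·1.2) = 47.41
  r_corr = 17.15 + 47.41 = 64.56 μm/a
ISO 9223 Table 2 (carbon steel): 50 < 64.6 ≤ 80 μm/a ⇒ C4

C4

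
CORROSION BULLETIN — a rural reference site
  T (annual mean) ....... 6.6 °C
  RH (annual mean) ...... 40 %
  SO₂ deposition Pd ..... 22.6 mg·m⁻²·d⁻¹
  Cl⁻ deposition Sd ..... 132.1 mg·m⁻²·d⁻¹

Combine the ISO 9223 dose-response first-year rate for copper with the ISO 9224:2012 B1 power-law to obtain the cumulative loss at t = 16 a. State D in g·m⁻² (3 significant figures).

copper: f(T) = +0.126·(T−10) [T≤10 °C] = -0.4284
  Pd branch = 0.0053·Pd^0.26·e^(0.059·RH+f) = 0.08227 μm/a
  Cl⁻ term: 0.01025·132.1^0.27·exp(0.036·40+0.049·6.6) = 0.2235
  r_corr = 0.08227 + 0.2235 = 0.3057 μm/a
Long-term exponent b (ISO 9224 Table 2, B1) = 0.667
  D(16) = 0.3057 × 16^0.667 = 0.3057 × 6.355 = 1.943 μm
  Mass loss = 1.943 μm × 8.96 g/cm³ = 17.41 g·m⁻²

D(16) = 17.4 g·m⁻²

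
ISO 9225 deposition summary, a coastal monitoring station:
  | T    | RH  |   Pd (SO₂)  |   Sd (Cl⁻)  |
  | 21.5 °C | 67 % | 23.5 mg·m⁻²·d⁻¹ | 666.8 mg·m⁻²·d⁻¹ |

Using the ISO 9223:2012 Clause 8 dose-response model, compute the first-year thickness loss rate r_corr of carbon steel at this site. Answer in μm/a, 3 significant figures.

r_corr = 143 μm/a

carbon steel: f(T) = -0.054·(T−10) [T>10 °C] = -0.6210
  SO₂ term: 1.77·23.5^0.52·exp(0.02·67-0.6210) = 18.76
  Cl⁻ term: 0.102·666.8^0.62·exp(0.033·67+0.04·21.5) = 123.9
  r_corr = 18.76 + 123.9 = 142.7 μm/a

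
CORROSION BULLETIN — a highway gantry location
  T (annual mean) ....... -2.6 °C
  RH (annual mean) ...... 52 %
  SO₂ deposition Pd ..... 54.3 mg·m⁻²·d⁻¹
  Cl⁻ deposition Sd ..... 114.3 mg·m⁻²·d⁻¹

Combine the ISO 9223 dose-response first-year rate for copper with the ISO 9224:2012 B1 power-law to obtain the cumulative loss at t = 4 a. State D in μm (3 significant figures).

D(4) = 0.698 μm

copper: temperature factor f = +0.126·(-12.6) = -1.5876
  sulphur-dioxide contribution → 0.0658 μm/a
  chloride contribution → 0.2109 μm/a
  total first-year rate 0.2767 μm/a
Power-law: D(4) = r_corr · 4^0.667
  D(4) = 0.2767 × 4^0.667 = 0.2767 × 2.521 = 0.6976 μm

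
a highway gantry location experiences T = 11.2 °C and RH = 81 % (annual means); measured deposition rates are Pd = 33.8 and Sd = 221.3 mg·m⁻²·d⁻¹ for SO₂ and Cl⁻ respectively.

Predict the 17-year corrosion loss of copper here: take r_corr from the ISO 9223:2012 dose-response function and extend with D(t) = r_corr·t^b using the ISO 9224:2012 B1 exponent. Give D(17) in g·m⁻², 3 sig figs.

copper: f(T) = -0.080·(T−10) [T>10 °C] = -0.0960
  SO₂ term: 0.0053·33.8^0.26·exp(0.059·81-0.0960) = 1.431
  Cl⁻ term: 0.01025·221.3^0.27·exp(0.036·81+0.049·11.2) = 1.408
  r_corr = 1.431 + 1.408 = 2.839 μm/a
ISO 9224: D(t) = r_corr · t^b with b = 0.667 (copper, B1)
  D(17) = 2.839 × 17^0.667 = 2.839 × 6.618 = 18.79 μm
  Mass loss = 18.79 μm × 8.96 g/cm³ = 168.3 g·m⁻²

D(17) = 168 g·m⁻²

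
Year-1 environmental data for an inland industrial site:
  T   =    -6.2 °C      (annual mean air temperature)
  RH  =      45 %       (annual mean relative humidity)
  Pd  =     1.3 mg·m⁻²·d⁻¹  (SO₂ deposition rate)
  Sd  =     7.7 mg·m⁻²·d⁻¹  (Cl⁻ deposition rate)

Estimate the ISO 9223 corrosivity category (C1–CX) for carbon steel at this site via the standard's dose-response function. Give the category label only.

carbon steel: T≤10 °C ⇒ hinge +0.150·(-6.2−10) = -2.4300
  Pd branch = 1.77·Pd^0.52·e^(0.02·RH+f) = 0.4393 μm/a
  Sd branch = 0.102·Sd^0.62·e^(0.033·RH+0.04·T) = 1.246 μm/a
  sum: 0.4393 + 1.246 → r_corr = 1.685 μm/a
ISO 9223 Table 2 (carbon steel): 1.3 < 1.69 ≤ 25 μm/a ⇒ C2

C2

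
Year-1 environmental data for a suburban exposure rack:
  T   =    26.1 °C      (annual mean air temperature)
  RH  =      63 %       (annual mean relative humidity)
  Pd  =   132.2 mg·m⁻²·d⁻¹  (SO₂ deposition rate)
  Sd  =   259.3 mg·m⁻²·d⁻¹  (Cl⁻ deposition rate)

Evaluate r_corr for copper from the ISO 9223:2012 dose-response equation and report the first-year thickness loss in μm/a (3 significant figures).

copper: f(T) = -0.080·(T−10) [T>10 °C] = -1.2880
  Pd branch = 0.0053·Pd^0.26·e^(0.059·RH+f) = 0.2141 μm/a
  Cl⁻ term: 0.01025·259.3^0.27·exp(0.036·63+0.049·26.1) = 1.595
  sum: 0.2141 + 1.595 → r_corr = 1.809 μm/a

r_corr = 1.81 μm/a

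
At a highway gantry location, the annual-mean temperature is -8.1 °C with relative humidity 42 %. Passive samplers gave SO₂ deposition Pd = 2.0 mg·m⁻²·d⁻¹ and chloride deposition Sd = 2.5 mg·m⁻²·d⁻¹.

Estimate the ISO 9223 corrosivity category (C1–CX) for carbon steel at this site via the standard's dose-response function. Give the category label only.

C1

carbon steel: f(T) = +0.150·(T−10) [T≤10 °C] = -2.7150
  SO₂ term: 1.77·2.0^0.52·exp(0.02·42-2.7150) = 0.3892
  Cl⁻ term: 0.102·2.5^0.62·exp(0.033·42+0.04·-8.1) = 0.5206
  r_corr = 0.3892 + 0.5206 = 0.9099 μm/a
Category bounds: 0…1.3 μm/a bracket r_corr ⇒ C1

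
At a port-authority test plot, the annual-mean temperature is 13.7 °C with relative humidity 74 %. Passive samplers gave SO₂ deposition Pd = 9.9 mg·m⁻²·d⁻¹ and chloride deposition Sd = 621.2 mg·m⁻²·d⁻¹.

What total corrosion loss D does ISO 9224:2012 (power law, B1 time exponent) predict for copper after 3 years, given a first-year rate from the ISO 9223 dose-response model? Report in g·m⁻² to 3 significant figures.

D(3) = 41.0 g·m⁻²

copper: T>10 °C ⇒ hinge -0.080·(13.7−10) = -0.2960
  sulphur-dioxide contribution → 0.5633 μm/a
  chloride contribution → 1.635 μm/a
  total first-year rate 2.198 μm/a
Power-law: D(3) = r_corr · 3^0.667
  D(3) = 2.198 × 3^0.667 = 2.198 × 2.081 = 4.573 μm
  Mass loss = 4.573 μm × 8.96 g/cm³ = 40.98 g·m⁻²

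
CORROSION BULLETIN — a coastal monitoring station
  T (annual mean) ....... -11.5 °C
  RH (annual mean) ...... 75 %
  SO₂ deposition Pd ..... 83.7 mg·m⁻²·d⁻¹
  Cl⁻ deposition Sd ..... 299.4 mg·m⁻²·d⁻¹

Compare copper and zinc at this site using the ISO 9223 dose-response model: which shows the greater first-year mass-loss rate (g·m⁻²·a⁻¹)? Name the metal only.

copper: temperature factor f = +0.126·(-21.5) = -2.7090
  Pd branch = 0.0053·Pd^0.26·e^(0.059·RH+f) = 0.0932 μm/a
  Cl⁻ term: 0.01025·299.4^0.27·exp(0.036·75+0.049·-11.5) = 0.4047
  sum: 0.0932 + 0.4047 → r_corr = 0.4979 μm/a
  mass loss = 0.4979 μm/a × 8.96 g/cm³ = 4.462 g·m⁻²·a⁻¹
zinc: f(T) = +0.038·(T−10) [T≤10 °C] = -0.8170
  Pd branch = 0.0129·Pd^0.44·e^(0.046·RH+f) = 1.259 μm/a
  Cl⁻ term: 0.0175·299.4^0.57·exp(0.008·75+0.085·-11.5) = 0.3094
  sum: 1.259 + 0.3094 → r_corr = 1.569 μm/a
  mass loss = 1.569 μm/a × 7.14 g/cm³ = 11.2 g·m⁻²·a⁻¹
Ordering by g·m⁻²·a⁻¹: zinc (11.2) > copper (4.46)

zinc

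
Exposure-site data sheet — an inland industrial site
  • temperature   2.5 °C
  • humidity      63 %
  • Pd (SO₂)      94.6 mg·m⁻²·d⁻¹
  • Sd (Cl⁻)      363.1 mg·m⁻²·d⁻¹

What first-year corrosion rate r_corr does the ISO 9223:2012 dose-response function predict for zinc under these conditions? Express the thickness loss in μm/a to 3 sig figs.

r_corr = 2.33 μm/a

zinc: f(T) = +0.038·(T−10) [T≤10 °C] = -0.2850
  Pd branch = 0.0129·Pd^0.44·e^(0.046·RH+f) = 1.303 μm/a
  Cl⁻ term: 0.0175·363.1^0.57·exp(0.008·63+0.085·2.5) = 1.031
  sum: 1.303 + 1.031 → r_corr = 2.334 μm/a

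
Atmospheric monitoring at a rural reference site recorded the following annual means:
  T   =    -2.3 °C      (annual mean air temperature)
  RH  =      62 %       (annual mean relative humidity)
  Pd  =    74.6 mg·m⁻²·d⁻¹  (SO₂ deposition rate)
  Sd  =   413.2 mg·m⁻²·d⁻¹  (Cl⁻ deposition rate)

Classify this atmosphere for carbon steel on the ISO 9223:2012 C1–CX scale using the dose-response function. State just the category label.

C3

carbon steel: f(T) = +0.150·(T−10) [T≤10 °C] = -1.8450
  Pd branch = 1.77·Pd^0.52·e^(0.02·RH+f) = 9.1 μm/a
  Sd branch = 0.102·Sd^0.62·e^(0.033·RH+0.04·T) = 30.15 μm/a
  sum: 9.1 + 30.15 → r_corr = 39.25 μm/a
39.2 μm/a falls in (25, 50] for carbon steel → category C3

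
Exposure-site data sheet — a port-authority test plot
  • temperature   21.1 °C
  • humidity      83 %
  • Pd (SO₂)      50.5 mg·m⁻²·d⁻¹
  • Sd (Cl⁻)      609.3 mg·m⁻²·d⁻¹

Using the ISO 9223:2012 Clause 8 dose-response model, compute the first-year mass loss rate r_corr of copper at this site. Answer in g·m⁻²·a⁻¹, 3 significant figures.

copper: temperature factor f = -0.080·(11.1) = -0.8880
  Pd branch = 0.0053·Pd^0.26·e^(0.059·RH+f) = 0.8095 μm/a
  Sd branch = 0.01025·Sd^0.27·e^(0.036·RH+0.049·T) = 3.231 μm/a
  r_corr = 0.8095 + 3.231 = 4.04 μm/a
Convert to mass loss: 4.04 μm/a × 8.96 g/cm³ = 36.2 g·m⁻²·a⁻¹

r_corr = 36.2 g·m⁻²·a⁻¹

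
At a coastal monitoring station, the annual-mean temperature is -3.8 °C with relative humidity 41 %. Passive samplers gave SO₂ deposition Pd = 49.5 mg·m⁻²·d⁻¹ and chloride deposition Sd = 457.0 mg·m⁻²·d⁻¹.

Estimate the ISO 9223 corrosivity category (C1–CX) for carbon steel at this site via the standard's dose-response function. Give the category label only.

carbon steel: temperature factor f = +0.150·(-13.8) = -2.0700
  sulphur-dioxide contribution → 3.857 μm/a
  chloride contribution → 15.11 μm/a
  ⇒ r_corr(carbon steel) = 18.97 μm/a
ISO 9223 Table 2 (carbon steel): 1.3 < 19 ≤ 25 μm/a ⇒ C2

C2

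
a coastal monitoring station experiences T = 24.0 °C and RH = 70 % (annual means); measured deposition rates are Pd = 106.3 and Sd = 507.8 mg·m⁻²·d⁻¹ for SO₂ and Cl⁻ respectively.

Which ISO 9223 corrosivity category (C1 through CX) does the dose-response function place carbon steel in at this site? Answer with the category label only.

C5

carbon steel: T>10 °C ⇒ hinge -0.054·(24.0−10) = -0.7560
  Pd branch = 1.77·Pd^0.52·e^(0.02·RH+f) = 38.15 μm/a
  Sd branch = 0.102·Sd^0.62·e^(0.033·RH+0.04·T) = 127.7 μm/a
  r_corr = 38.15 + 127.7 = 165.9 μm/a
Category bounds: 80…200 μm/a bracket r_corr ⇒ C5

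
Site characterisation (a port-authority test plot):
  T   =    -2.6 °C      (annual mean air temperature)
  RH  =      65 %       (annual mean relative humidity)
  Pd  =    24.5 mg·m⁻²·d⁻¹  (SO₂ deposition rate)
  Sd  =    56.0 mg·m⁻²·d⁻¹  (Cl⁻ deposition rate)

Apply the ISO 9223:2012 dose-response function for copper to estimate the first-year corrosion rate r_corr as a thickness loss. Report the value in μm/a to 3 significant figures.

copper: f(T) = +0.126·(T−10) [T≤10 °C] = -1.5876
  SO₂ term: 0.0053·24.5^0.26·exp(0.059·65-1.5876) = 0.1152
  Sd branch = 0.01025·Sd^0.27·e^(0.036·RH+0.049·T) = 0.2778 μm/a
  r_corr = 0.1152 + 0.2778 = 0.393 μm/a

r_corr = 0.393 μm/a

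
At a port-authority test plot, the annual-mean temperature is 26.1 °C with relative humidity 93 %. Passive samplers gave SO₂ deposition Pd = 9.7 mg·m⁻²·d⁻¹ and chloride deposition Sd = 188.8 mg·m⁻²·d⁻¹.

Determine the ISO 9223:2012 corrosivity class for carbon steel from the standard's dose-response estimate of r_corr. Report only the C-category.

C5

carbon steel: T>10 °C ⇒ hinge -0.054·(26.1−10) = -0.8694
  Pd branch = 1.77·Pd^0.52·e^(0.02·RH+f) = 15.53 μm/a
  Sd branch = 0.102·Sd^0.62·e^(0.033·RH+0.04·T) = 160.7 μm/a
  sum: 15.53 + 160.7 → r_corr = 176.2 μm/a
176 μm/a falls in (80, 200] for carbon steel → category C5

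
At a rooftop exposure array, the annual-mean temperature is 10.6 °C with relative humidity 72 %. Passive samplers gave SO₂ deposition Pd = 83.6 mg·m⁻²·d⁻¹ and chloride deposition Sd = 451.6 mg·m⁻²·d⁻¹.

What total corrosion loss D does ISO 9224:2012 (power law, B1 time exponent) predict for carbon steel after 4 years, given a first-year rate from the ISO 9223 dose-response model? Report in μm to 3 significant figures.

carbon steel: T>10 °C ⇒ hinge -0.054·(10.6−10) = -0.0324
  sulphur-dioxide contribution → 72.25 μm/a
  chloride contribution → 74.23 μm/a
  ⇒ r_corr(carbon steel) = 146.5 μm/a
Long-term exponent b (ISO 9224 Table 2, B1) = 0.523
  D(4) = 146.5 × 4^0.523 = 146.5 × 2.065 = 302.4 μm

D(4) = 302 μm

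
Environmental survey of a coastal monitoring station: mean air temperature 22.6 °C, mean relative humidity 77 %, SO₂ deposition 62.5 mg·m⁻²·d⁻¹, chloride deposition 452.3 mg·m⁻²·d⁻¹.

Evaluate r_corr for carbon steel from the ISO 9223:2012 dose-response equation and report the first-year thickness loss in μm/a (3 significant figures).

r_corr = 178 μm/a

carbon steel: f(T) = -0.054·(T−10) [T>10 °C] = -0.6804
  sulphur-dioxide contribution → 35.9 μm/a
  chloride contribution → 141.6 μm/a
  ⇒ r_corr(carbon steel) = 177.5 μm/a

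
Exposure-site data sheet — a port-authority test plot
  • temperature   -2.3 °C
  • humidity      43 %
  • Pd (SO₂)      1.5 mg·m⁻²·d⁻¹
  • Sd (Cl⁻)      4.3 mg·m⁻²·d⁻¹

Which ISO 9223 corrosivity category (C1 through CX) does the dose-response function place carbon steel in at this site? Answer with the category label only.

carbon steel: T≤10 °C ⇒ hinge +0.150·(-2.3−10) = -1.8450
  Pd branch = 1.77·Pd^0.52·e^(0.02·RH+f) = 0.8161 μm/a
  Cl⁻ term: 0.102·4.3^0.62·exp(0.033·43+0.04·-2.3) = 0.9499
  r_corr = 0.8161 + 0.9499 = 1.766 μm/a
ISO 9223 Table 2 (carbon steel): 1.3 < 1.77 ≤ 25 μm/a ⇒ C2

C2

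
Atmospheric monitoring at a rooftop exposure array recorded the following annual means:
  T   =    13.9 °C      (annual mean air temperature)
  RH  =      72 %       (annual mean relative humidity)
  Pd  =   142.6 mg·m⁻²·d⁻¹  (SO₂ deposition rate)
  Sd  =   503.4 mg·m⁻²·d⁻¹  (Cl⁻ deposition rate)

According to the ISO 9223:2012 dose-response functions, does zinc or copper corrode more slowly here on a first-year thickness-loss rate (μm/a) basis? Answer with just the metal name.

copper

zinc: T>10 °C ⇒ hinge -0.071·(13.9−10) = -0.2769
  SO₂ term: 0.0129·142.6^0.44·exp(0.046·72-0.2769) = 2.38
  Sd branch = 0.0175·Sd^0.57·e^(0.008·RH+0.085·T) = 3.519 μm/a
  r_corr = 2.38 + 3.519 = 5.899 μm/a
copper: temperature factor f = -0.080·(3.9) = -0.3120
  SO₂ term: 0.0053·142.6^0.26·exp(0.059·72-0.3120) = 0.9857
  Cl⁻ term: 0.01025·503.4^0.27·exp(0.036·72+0.049·13.9) = 1.451
  sum: 0.9857 + 1.451 → r_corr = 2.437 μm/a
Ordering by μm/a: zinc (5.9) > copper (2.44)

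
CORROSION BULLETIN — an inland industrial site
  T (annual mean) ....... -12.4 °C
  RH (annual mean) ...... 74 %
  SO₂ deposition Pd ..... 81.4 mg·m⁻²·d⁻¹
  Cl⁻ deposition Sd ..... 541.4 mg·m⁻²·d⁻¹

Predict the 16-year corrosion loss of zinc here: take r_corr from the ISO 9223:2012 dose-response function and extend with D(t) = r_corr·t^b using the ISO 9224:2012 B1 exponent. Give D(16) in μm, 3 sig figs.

zinc: T≤10 °C ⇒ hinge +0.038·(-12.4−10) = -0.8512
  sulphur-dioxide contribution → 1.148 μm/a
  chloride contribution → 0.3986 μm/a
  total first-year rate 1.547 μm/a
ISO 9224: D(t) = r_corr · t^b with b = 0.813 (zinc, B1)
  D(16) = 1.547 × 16^0.813 = 1.547 × 9.527 = 14.73 μm

D(16) = 14.7 μm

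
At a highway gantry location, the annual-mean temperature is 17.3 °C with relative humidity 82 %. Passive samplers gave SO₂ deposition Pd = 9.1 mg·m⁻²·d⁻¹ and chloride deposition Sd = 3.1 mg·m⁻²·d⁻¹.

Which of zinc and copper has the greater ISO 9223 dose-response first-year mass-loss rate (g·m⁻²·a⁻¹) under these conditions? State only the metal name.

copper

zinc: temperature factor f = -0.071·(7.3) = -0.5183
  sulphur-dioxide contribution → 0.8823 μm/a
  chloride contribution → 0.2797 μm/a
  total first-year rate 1.162 μm/a
  mass loss = 1.162 μm/a × 7.14 g/cm³ = 8.297 g·m⁻²·a⁻¹
copper: T>10 °C ⇒ hinge -0.080·(17.3−10) = -0.5840
  sulphur-dioxide contribution → 0.6624 μm/a
  chloride contribution → 0.6217 μm/a
  total first-year rate 1.284 μm/a
  mass loss = 1.284 μm/a × 8.96 g/cm³ = 11.51 g·m⁻²·a⁻¹
Ordering by g·m⁻²·a⁻¹: copper (11.5) > zinc (8.3)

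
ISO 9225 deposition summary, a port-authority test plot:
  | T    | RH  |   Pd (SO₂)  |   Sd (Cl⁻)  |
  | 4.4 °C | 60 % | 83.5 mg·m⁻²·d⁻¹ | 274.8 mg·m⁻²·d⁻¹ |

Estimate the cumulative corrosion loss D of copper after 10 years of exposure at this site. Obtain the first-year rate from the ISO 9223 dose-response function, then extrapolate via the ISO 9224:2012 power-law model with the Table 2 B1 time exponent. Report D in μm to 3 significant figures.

D(10) = 3.66 μm

copper: T≤10 °C ⇒ hinge +0.126·(4.4−10) = -0.7056
  SO₂ term: 0.0053·83.5^0.26·exp(0.059·60-0.7056) = 0.285
  Cl⁻ term: 0.01025·274.8^0.27·exp(0.036·60+0.049·4.4) = 0.5023
  sum: 0.285 + 0.5023 → r_corr = 0.7873 μm/a
Power-law: D(10) = r_corr · 10^0.667
  D(10) = 0.7873 × 10^0.667 = 0.7873 × 4.645 = 3.657 μm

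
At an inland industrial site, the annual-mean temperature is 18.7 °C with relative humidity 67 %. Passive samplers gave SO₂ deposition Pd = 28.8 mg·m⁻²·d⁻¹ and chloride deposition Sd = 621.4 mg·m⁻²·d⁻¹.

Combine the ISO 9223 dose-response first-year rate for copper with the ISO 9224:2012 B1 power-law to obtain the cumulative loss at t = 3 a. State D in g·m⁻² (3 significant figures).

copper: T>10 °C ⇒ hinge -0.080·(18.7−10) = -0.6960
  Pd branch = 0.0053·Pd^0.26·e^(0.059·RH+f) = 0.3298 μm/a
  Sd branch = 0.01025·Sd^0.27·e^(0.036·RH+0.049·T) = 1.623 μm/a
  sum: 0.3298 + 1.623 → r_corr = 1.953 μm/a
Long-term exponent b (ISO 9224 Table 2, B1) = 0.667
  D(3) = 1.953 × 3^0.667 = 1.953 × 2.081 = 4.064 μm
  Mass loss = 4.064 μm × 8.96 g/cm³ = 36.41 g·m⁻²

D(3) = 36.4 g·m⁻²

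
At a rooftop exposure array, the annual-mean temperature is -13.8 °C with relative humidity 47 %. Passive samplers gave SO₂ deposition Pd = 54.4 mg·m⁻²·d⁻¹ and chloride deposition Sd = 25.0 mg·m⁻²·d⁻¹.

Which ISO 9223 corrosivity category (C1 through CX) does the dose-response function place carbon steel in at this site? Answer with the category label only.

C2

carbon steel: f(T) = +0.150·(T−10) [T≤10 °C] = -3.5700
  Pd branch = 1.77·Pd^0.52·e^(0.02·RH+f) = 1.019 μm/a
  Cl⁻ term: 0.102·25.0^0.62·exp(0.033·47+0.04·-13.8) = 2.038
  sum: 1.019 + 2.038 → r_corr = 3.057 μm/a
ISO 9223 Table 2 (carbon steel): 1.3 < 3.06 ≤ 25 μm/a ⇒ C2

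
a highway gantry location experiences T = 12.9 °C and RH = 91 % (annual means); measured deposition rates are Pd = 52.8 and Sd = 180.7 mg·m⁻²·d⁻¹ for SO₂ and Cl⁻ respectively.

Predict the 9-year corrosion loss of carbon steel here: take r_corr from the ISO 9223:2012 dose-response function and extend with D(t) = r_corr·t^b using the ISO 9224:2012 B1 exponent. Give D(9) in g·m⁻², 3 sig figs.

D(9) = 3.96e+03 g·m⁻²

carbon steel: temperature factor f = -0.054·(2.9) = -0.1566
  Pd branch = 1.77·Pd^0.52·e^(0.02·RH+f) = 73.48 μm/a
  Cl⁻ term: 0.102·180.7^0.62·exp(0.033·91+0.04·12.9) = 86.34
  r_corr = 73.48 + 86.34 = 159.8 μm/a
Long-term exponent b (ISO 9224 Table 2, B1) = 0.523
  D(9) = 159.8 × 9^0.523 = 159.8 × 3.156 = 504.3 μm
  Mass loss = 504.3 μm × 7.85 g/cm³ = 3959 g·m⁻²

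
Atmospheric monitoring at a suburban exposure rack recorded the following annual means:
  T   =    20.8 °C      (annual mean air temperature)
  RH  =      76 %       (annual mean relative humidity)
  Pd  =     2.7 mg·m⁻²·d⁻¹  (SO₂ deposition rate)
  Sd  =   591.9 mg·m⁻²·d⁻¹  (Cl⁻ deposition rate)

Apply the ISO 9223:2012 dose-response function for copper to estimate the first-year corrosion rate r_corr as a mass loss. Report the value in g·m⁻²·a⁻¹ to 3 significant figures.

copper: T>10 °C ⇒ hinge -0.080·(20.8−10) = -0.8640
  Pd branch = 0.0053·Pd^0.26·e^(0.059·RH+f) = 0.2562 μm/a
  Cl⁻ term: 0.01025·591.9^0.27·exp(0.036·76+0.049·20.8) = 2.455
  sum: 0.2562 + 2.455 → r_corr = 2.711 μm/a
Convert to mass loss: 2.711 μm/a × 8.96 g/cm³ = 24.29 g·m⁻²·a⁻¹

r_corr = 24.3 g·m⁻²·a⁻¹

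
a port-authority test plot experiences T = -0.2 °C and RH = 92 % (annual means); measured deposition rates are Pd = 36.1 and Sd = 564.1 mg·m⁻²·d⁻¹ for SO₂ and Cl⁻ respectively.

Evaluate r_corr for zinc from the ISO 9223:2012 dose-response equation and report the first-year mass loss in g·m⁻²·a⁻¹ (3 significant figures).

r_corr = 30.3 g·m⁻²·a⁻¹

zinc: temperature factor f = +0.038·(-10.2) = -0.3876
  SO₂ term: 0.0129·36.1^0.44·exp(0.046·92-0.3876) = 2.921
  Cl⁻ term: 0.0175·564.1^0.57·exp(0.008·92+0.085·-0.2) = 1.329
  sum: 2.921 + 1.329 → r_corr = 4.25 μm/a
Convert to mass loss: 4.25 μm/a × 7.14 g/cm³ = 30.34 g·m⁻²·a⁻¹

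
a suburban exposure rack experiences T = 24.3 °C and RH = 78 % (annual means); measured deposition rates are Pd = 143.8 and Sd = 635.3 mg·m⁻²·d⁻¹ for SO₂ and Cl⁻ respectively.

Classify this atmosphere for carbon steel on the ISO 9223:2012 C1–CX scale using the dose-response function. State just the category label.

CX

carbon steel: T>10 °C ⇒ hinge -0.054·(24.3−10) = -0.7722
  Pd branch = 1.77·Pd^0.52·e^(0.02·RH+f) = 51.54 μm/a
  Cl⁻ term: 0.102·635.3^0.62·exp(0.033·78+0.04·24.3) = 193.4
  r_corr = 51.54 + 193.4 = 244.9 μm/a
245 μm/a falls in (200, 700] for carbon steel → category CX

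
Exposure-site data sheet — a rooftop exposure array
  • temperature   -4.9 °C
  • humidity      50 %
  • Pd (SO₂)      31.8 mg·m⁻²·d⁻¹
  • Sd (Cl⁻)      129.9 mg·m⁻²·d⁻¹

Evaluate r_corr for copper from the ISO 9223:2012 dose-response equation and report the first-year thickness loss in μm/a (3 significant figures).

r_corr = 0.220 μm/a

copper: f(T) = +0.126·(T−10) [T≤10 °C] = -1.8774
  SO₂ term: 0.0053·31.8^0.26·exp(0.059·50-1.8774) = 0.03808
  Sd branch = 0.01025·Sd^0.27·e^(0.036·RH+0.049·T) = 0.1815 μm/a
  sum: 0.03808 + 0.1815 → r_corr = 0.2196 μm/a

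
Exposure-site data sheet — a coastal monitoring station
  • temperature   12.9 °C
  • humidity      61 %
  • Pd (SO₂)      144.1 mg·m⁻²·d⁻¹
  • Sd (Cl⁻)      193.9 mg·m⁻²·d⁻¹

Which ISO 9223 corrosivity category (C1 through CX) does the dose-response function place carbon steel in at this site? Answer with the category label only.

carbon steel: temperature factor f = -0.054·(2.9) = -0.1566
  SO₂ term: 1.77·144.1^0.52·exp(0.02·61-0.1566) = 67.97
  Sd branch = 0.102·Sd^0.62·e^(0.033·RH+0.04·T) = 33.51 μm/a
  sum: 67.97 + 33.51 → r_corr = 101.5 μm/a
ISO 9223 Table 2 (carbon steel): 80 < 101 ≤ 200 μm/a ⇒ C5

C5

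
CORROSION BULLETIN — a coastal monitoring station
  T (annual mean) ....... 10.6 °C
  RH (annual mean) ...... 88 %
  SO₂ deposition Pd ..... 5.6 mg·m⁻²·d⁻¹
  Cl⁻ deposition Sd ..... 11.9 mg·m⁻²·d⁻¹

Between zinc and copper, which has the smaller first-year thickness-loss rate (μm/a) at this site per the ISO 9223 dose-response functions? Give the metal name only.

zinc: temperature factor f = -0.071·(0.6) = -0.0426
  SO₂ term: 0.0129·5.6^0.44·exp(0.046·88-0.0426) = 1.511
  Sd branch = 0.0175·Sd^0.57·e^(0.008·RH+0.085·T) = 0.3574 μm/a
  r_corr = 1.511 + 0.3574 = 1.869 μm/a
copper: temperature factor f = -0.080·(0.6) = -0.0480
  SO₂ term: 0.0053·5.6^0.26·exp(0.059·88-0.0480) = 1.422
  Cl⁻ term: 0.01025·11.9^0.27·exp(0.036·88+0.049·10.6) = 0.799
  sum: 1.422 + 0.799 → r_corr = 2.221 μm/a
Ordering by μm/a: copper (2.22) > zinc (1.87)

zinc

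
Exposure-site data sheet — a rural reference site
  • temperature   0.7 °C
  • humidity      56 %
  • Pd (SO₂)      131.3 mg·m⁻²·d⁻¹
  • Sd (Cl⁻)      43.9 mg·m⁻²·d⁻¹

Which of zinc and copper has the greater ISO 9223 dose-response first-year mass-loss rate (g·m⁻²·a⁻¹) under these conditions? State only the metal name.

zinc

zinc: f(T) = +0.038·(T−10) [T≤10 °C] = -0.3534
  SO₂ term: 0.0129·131.3^0.44·exp(0.046·56-0.3534) = 1.018
  Cl⁻ term: 0.0175·43.9^0.57·exp(0.008·56+0.085·0.7) = 0.251
  sum: 1.018 + 0.251 → r_corr = 1.269 μm/a
  mass loss = 1.269 μm/a × 7.14 g/cm³ = 9.063 g·m⁻²·a⁻¹
copper: f(T) = +0.126·(T−10) [T≤10 °C] = -1.1718
  Pd branch = 0.0053·Pd^0.26·e^(0.059·RH+f) = 0.1589 μm/a
  Sd branch = 0.01025·Sd^0.27·e^(0.036·RH+0.049·T) = 0.2211 μm/a
  r_corr = 0.1589 + 0.2211 = 0.38 μm/a
  mass loss = 0.38 μm/a × 8.96 g/cm³ = 3.405 g·m⁻²·a⁻¹
Ordering by g·m⁻²·a⁻¹: zinc (9.06) > copper (3.4)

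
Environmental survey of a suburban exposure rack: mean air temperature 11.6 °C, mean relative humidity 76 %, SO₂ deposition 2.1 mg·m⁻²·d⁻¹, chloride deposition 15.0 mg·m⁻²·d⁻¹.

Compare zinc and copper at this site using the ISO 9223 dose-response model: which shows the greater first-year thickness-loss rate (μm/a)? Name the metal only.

copper

zinc: temperature factor f = -0.071·(1.6) = -0.1136
  Pd branch = 0.0129·Pd^0.44·e^(0.046·RH+f) = 0.5264 μm/a
  Sd branch = 0.0175·Sd^0.57·e^(0.008·RH+0.085·T) = 0.4033 μm/a
  sum: 0.5264 + 0.4033 → r_corr = 0.9298 μm/a
copper: temperature factor f = -0.080·(1.6) = -0.1280
  SO₂ term: 0.0053·2.1^0.26·exp(0.059·76-0.1280) = 0.501
  Cl⁻ term: 0.01025·15.0^0.27·exp(0.036·76+0.049·11.6) = 0.5799
  r_corr = 0.501 + 0.5799 = 1.081 μm/a
Ordering by μm/a: copper (1.08) > zinc (0.93)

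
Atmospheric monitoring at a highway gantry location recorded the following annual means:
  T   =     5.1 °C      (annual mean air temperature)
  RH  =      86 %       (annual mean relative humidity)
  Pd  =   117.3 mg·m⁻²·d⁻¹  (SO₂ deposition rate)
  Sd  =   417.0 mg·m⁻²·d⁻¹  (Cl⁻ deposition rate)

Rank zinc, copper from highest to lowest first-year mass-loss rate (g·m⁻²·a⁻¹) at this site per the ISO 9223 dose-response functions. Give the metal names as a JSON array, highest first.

["zinc", "copper"]

zinc: T≤10 °C ⇒ hinge +0.038·(5.1−10) = -0.1862
  Pd branch = 0.0129·Pd^0.44·e^(0.046·RH+f) = 4.553 μm/a
  Sd branch = 0.0175·Sd^0.57·e^(0.008·RH+0.085·T) = 1.673 μm/a
  r_corr = 4.553 + 1.673 = 6.226 μm/a
  mass loss = 6.226 μm/a × 7.14 g/cm³ = 44.45 g·m⁻²·a⁻¹
copper: T≤10 °C ⇒ hinge +0.126·(5.1−10) = -0.6174
  SO₂ term: 0.0053·117.3^0.26·exp(0.059·86-0.6174) = 1.577
  Cl⁻ term: 0.01025·417.0^0.27·exp(0.036·86+0.049·5.1) = 1.483
  sum: 1.577 + 1.483 → r_corr = 3.06 μm/a
  mass loss = 3.06 μm/a × 8.96 g/cm³ = 27.42 g·m⁻²·a⁻¹
Ordering by g·m⁻²·a⁻¹: zinc (44.5) > copper (27.4)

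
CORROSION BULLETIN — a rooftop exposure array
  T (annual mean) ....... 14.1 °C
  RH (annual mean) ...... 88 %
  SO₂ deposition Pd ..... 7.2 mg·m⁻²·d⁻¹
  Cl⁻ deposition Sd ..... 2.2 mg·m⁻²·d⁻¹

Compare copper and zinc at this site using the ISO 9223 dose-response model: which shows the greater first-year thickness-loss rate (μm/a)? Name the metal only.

copper

copper: temperature factor f = -0.080·(4.1) = -0.3280
  Pd branch = 0.0053·Pd^0.26·e^(0.059·RH+f) = 1.147 μm/a
  Cl⁻ term: 0.01025·2.2^0.27·exp(0.036·88+0.049·14.1) = 0.6013
  r_corr = 1.147 + 0.6013 = 1.748 μm/a
zinc: f(T) = -0.071·(T−10) [T>10 °C] = -0.2911
  SO₂ term: 0.0129·7.2^0.44·exp(0.046·88-0.2911) = 1.316
  Cl⁻ term: 0.0175·2.2^0.57·exp(0.008·88+0.085·14.1) = 0.1839
  sum: 1.316 + 0.1839 → r_corr = 1.5 μm/a
Ordering by μm/a: copper (1.75) > zinc (1.5)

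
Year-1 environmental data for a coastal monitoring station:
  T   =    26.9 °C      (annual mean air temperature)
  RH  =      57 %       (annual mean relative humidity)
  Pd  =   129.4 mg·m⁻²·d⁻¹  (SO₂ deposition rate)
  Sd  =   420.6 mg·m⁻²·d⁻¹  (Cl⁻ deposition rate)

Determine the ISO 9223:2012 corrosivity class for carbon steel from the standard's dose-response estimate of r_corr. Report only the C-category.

carbon steel: f(T) = -0.054·(T−10) [T>10 °C] = -0.9126
  Pd branch = 1.77·Pd^0.52·e^(0.02·RH+f) = 27.86 μm/a
  Cl⁻ term: 0.102·420.6^0.62·exp(0.033·57+0.04·26.9) = 83.1
  sum: 27.86 + 83.1 → r_corr = 111 μm/a
111 μm/a falls in (80, 200] for carbon steel → category C5

C5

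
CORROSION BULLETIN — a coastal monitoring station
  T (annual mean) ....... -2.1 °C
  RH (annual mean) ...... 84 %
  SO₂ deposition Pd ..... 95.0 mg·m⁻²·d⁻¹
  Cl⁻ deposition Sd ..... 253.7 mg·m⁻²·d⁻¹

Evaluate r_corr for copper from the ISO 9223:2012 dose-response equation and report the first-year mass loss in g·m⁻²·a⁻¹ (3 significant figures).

copper: f(T) = +0.126·(T−10) [T≤10 °C] = -1.5246
  sulphur-dioxide contribution → 0.5355 μm/a
  chloride contribution → 0.8482 μm/a
  ⇒ r_corr(copper) = 1.384 μm/a
Convert to mass loss: 1.384 μm/a × 8.96 g/cm³ = 12.4 g·m⁻²·a⁻¹

r_corr = 12.4 g·m⁻²·a⁻¹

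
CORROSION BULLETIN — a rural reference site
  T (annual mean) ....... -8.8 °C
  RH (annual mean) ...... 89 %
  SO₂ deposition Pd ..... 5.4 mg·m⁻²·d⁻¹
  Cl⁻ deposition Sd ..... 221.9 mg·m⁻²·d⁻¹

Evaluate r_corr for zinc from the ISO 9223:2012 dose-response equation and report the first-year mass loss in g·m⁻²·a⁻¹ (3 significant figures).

zinc: T≤10 °C ⇒ hinge +0.038·(-8.8−10) = -0.7144
  SO₂ term: 0.0129·5.4^0.44·exp(0.046·89-0.7144) = 0.7954
  Sd branch = 0.0175·Sd^0.57·e^(0.008·RH+0.085·T) = 0.367 μm/a
  sum: 0.7954 + 0.367 → r_corr = 1.162 μm/a
Convert to mass loss: 1.162 μm/a × 7.14 g/cm³ = 8.3 g·m⁻²·a⁻¹

r_corr = 8.30 g·m⁻²·a⁻¹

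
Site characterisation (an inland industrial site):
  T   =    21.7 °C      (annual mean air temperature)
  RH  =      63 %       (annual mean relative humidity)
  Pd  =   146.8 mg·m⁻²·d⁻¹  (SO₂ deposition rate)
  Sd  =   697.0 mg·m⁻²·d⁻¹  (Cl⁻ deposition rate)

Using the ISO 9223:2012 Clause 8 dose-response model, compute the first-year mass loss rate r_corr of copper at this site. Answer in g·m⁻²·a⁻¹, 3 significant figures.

copper: T>10 °C ⇒ hinge -0.080·(21.7−10) = -0.9360
  Pd branch = 0.0053·Pd^0.26·e^(0.059·RH+f) = 0.3129 μm/a
  Sd branch = 0.01025·Sd^0.27·e^(0.036·RH+0.049·T) = 1.679 μm/a
  sum: 0.3129 + 1.679 → r_corr = 1.992 μm/a
Convert to mass loss: 1.992 μm/a × 8.96 g/cm³ = 17.85 g·m⁻²·a⁻¹

r_corr = 17.9 g·m⁻²·a⁻¹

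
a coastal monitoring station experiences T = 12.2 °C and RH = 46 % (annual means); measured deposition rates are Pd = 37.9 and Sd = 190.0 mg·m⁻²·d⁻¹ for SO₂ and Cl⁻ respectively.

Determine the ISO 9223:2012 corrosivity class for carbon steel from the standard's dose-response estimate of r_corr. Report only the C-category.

C3

carbon steel: T>10 °C ⇒ hinge -0.054·(12.2−10) = -0.1188
  Pd branch = 1.77·Pd^0.52·e^(0.02·RH+f) = 26.11 μm/a
  Cl⁻ term: 0.102·190.0^0.62·exp(0.033·46+0.04·12.2) = 19.62
  r_corr = 26.11 + 19.62 = 45.73 μm/a
ISO 9223 Table 2 (carbon steel): 25 < 45.7 ≤ 50 μm/a ⇒ C3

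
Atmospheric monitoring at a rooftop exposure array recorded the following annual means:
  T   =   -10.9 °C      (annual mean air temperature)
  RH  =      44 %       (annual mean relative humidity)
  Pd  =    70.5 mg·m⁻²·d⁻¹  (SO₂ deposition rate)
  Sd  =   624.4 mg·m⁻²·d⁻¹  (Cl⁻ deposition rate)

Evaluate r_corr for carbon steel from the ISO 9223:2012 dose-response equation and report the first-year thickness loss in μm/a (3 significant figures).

carbon steel: f(T) = +0.150·(T−10) [T≤10 °C] = -3.1350
  sulphur-dioxide contribution → 1.697 μm/a
  chloride contribution → 15.24 μm/a
  total first-year rate 16.94 μm/a

r_corr = 16.9 μm/a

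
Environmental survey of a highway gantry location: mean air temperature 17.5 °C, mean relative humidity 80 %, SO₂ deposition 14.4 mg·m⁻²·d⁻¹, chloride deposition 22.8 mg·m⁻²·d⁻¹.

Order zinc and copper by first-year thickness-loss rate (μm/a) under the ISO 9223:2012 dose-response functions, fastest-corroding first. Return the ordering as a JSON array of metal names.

zinc: temperature factor f = -0.071·(7.5) = -0.5325
  SO₂ term: 0.0129·14.4^0.44·exp(0.046·80-0.5325) = 0.971
  Sd branch = 0.0175·Sd^0.57·e^(0.008·RH+0.085·T) = 0.873 μm/a
  sum: 0.971 + 0.873 → r_corr = 1.844 μm/a
copper: f(T) = -0.080·(T−10) [T>10 °C] = -0.6000
  Pd branch = 0.0053·Pd^0.26·e^(0.059·RH+f) = 0.6527 μm/a
  Cl⁻ term: 0.01025·22.8^0.27·exp(0.036·80+0.049·17.5) = 1.001
  r_corr = 0.6527 + 1.001 = 1.654 μm/a
Ordering by μm/a: zinc (1.84) > copper (1.65)

["zinc", "copper"]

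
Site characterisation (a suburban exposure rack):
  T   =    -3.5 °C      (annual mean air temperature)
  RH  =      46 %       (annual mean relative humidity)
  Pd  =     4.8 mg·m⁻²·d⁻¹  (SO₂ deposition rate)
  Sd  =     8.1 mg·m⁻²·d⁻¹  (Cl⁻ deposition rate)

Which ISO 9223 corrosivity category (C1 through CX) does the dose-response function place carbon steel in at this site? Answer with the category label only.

C2

carbon steel: T≤10 °C ⇒ hinge +0.150·(-3.5−10) = -2.0250
  sulphur-dioxide contribution → 1.325 μm/a
  chloride contribution → 1.48 μm/a
  ⇒ r_corr(carbon steel) = 2.806 μm/a
Category bounds: 1.3…25 μm/a bracket r_corr ⇒ C2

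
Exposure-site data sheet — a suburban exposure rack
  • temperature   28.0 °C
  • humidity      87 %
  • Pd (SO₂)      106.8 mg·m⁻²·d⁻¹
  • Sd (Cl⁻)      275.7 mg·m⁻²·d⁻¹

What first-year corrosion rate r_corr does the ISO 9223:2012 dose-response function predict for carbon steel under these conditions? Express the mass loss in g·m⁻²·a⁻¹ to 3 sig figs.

carbon steel: T>10 °C ⇒ hinge -0.054·(28.0−10) = -0.9720
  SO₂ term: 1.77·106.8^0.52·exp(0.02·87-0.9720) = 43.29
  Sd branch = 0.102·Sd^0.62·e^(0.033·RH+0.04·T) = 179.9 μm/a
  sum: 43.29 + 179.9 → r_corr = 223.2 μm/a
Convert to mass loss: 223.2 μm/a × 7.85 g/cm³ = 1752 g·m⁻²·a⁻¹

r_corr = 1.75e+03 g·m⁻²·a⁻¹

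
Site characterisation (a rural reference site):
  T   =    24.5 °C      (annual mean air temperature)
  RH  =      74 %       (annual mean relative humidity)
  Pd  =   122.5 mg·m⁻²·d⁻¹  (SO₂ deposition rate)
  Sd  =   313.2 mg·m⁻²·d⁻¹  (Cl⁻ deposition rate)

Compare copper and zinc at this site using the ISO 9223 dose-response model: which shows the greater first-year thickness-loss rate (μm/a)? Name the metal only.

copper: temperature factor f = -0.080·(14.5) = -1.1600
  sulphur-dioxide contribution → 0.4566 μm/a
  chloride contribution → 2.306 μm/a
  ⇒ r_corr(copper) = 2.763 μm/a
zinc: T>10 °C ⇒ hinge -0.071·(24.5−10) = -1.0295
  sulphur-dioxide contribution → 1.15 μm/a
  chloride contribution → 6.717 μm/a
  total first-year rate 7.867 μm/a
Ordering by μm/a: zinc (7.87) > copper (2.76)

zinc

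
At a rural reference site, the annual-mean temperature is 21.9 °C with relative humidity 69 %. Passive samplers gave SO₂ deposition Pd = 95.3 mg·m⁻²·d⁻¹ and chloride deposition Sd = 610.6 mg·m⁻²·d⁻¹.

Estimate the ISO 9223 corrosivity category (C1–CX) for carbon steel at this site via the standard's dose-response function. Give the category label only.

C5

carbon steel: T>10 °C ⇒ hinge -0.054·(21.9−10) = -0.6426
  SO₂ term: 1.77·95.3^0.52·exp(0.02·69-0.6426) = 39.57
  Cl⁻ term: 0.102·610.6^0.62·exp(0.033·69+0.04·21.9) = 127.4
  r_corr = 39.57 + 127.4 = 166.9 μm/a
Category bounds: 80…200 μm/a bracket r_corr ⇒ C5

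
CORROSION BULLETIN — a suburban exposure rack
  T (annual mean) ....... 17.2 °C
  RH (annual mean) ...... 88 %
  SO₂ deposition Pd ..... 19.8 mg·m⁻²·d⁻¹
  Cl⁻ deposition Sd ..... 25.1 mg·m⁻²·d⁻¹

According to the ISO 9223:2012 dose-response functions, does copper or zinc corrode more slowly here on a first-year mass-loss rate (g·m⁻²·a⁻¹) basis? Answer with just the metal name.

zinc

copper: f(T) = -0.080·(T−10) [T>10 °C] = -0.5760
  SO₂ term: 0.0053·19.8^0.26·exp(0.059·88-0.5760) = 1.164
  Sd branch = 0.01025·Sd^0.27·e^(0.036·RH+0.049·T) = 1.351 μm/a
  r_corr = 1.164 + 1.351 = 2.515 μm/a
  mass loss = 2.515 μm/a × 8.96 g/cm³ = 22.53 g·m⁻²·a⁻¹
zinc: T>10 °C ⇒ hinge -0.071·(17.2−10) = -0.5112
  Pd branch = 0.0129·Pd^0.44·e^(0.046·RH+f) = 1.649 μm/a
  Sd branch = 0.0175·Sd^0.57·e^(0.008·RH+0.085·T) = 0.9584 μm/a
  sum: 1.649 + 0.9584 → r_corr = 2.607 μm/a
  mass loss = 2.607 μm/a × 7.14 g/cm³ = 18.61 g·m⁻²·a⁻¹
Ordering by g·m⁻²·a⁻¹: copper (22.5) > zinc (18.6)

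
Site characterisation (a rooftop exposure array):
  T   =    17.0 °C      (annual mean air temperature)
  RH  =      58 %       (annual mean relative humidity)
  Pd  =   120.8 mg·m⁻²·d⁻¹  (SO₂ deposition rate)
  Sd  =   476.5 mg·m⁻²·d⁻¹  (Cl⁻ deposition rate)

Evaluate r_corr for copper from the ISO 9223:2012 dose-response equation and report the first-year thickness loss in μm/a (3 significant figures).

copper: temperature factor f = -0.080·(7.0) = -0.5600
  sulphur-dioxide contribution → 0.3225 μm/a
  chloride contribution → 1.005 μm/a
  total first-year rate 1.328 μm/a

r_corr = 1.33 μm/a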